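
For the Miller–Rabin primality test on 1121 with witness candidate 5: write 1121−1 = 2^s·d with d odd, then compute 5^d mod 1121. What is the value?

1121 − 1 = 1120 = 2^5 · 35, so d = 35.
5^1 ≡ 5 (mod 1121)
5^2 ≡ 5^2 = 25 ≡ 25 (mod 1121)
5^4 ≡ 25^2 = 625 ≡ 625 (mod 1121)
5^8 ≡ 625^2 = 390625 ≡ 517 (mod 1121)
5^16 ≡ 517^2 = 267289 ≡ 491 (mod 1121)
5^32 ≡ 491^2 = 241081 ≡ 66 (mod 1121)
35 = 32 + 2 + 1 in binary powers of 2.
So 5^35 ≡ 66 · 25 · 5 ≡ 403 (mod 1121).
Squaring chain: 403 → 985 → 560 → 841 → 1051; never reaches −1, so base 5 is a Miller–Rabin witness that 1121 is composite.

403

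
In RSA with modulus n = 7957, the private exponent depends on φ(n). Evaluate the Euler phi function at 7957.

7776

Factor: 7957 = 73 · 109.
φ(7957) = (73−1) · (109−1) = 72 · 108 = 7776.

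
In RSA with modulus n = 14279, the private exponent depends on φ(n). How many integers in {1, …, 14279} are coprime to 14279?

14040

Factor: 14279 = 109 · 131.
φ(14279) = (109−1) · (131−1) = 108 · 130 = 14040.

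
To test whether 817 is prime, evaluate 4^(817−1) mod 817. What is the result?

4^1 ≡ 4 (mod 817)
4^2 ≡ 4^2 = 16 ≡ 16 (mod 817)
4^4 ≡ 16^2 = 256 ≡ 256 (mod 817)
4^8 ≡ 256^2 = 65536 ≡ 176 (mod 817)
4^16 ≡ 176^2 = 30976 ≡ 747 (mod 817)
4^32 ≡ 747^2 = 558009 ≡ 815 (mod 817)
4^64 ≡ 815^2 = 664225 ≡ 4 (mod 817)
4^128 ≡ 4^2 = 16 ≡ 16 (mod 817)
4^256 ≡ 16^2 = 256 ≡ 256 (mod 817)
4^512 ≡ 256^2 = 65536 ≡ 176 (mod 817)
816 = 512 + 256 + 32 + 16 in binary powers of 2.
So 4^816 ≡ 176 · 256 · 815 · 747 ≡ 600 (mod 817).
Since 600 ≠ 1, base 4 is a Fermat witness: 817 is composite.

600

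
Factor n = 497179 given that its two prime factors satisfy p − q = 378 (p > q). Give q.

Since p = q + 378, we have 497179 = q(q + 378), so q² + 378q − 497179 = 0.
Discriminant: 378² + 4·497179 = 142884 + 1988716 = 2131600; √2131600 = 1460.
q = (−378 + 1460)/2 = 541, and p = q + 378 = 919.
Check: 541 · 919 = 497179.

541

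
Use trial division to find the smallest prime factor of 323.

17

323 is odd.
Digit sum 8, not divisible by 3.
Ends in 3: not divisible by 5.
7: 323 = 7·46 + 1
11: 323 = 11·29 + 4
13: 323 = 13·24 + 11
17: 323 = 17·19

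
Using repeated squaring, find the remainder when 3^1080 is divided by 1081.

768

3^1 ≡ 3 (mod 1081)
3^2 ≡ 3^2 = 9 ≡ 9 (mod 1081)
3^4 ≡ 9^2 = 81 ≡ 81 (mod 1081)
3^8 ≡ 81^2 = 6561 ≡ 75 (mod 1081)
3^16 ≡ 75^2 = 5625 ≡ 220 (mod 1081)
3^32 ≡ 220^2 = 48400 ≡ 836 (mod 1081)
3^64 ≡ 836^2 = 698896 ≡ 570 (mod 1081)
3^128 ≡ 570^2 = 324900 ≡ 600 (mod 1081)
3^256 ≡ 600^2 = 360000 ≡ 27 (mod 1081)
3^512 ≡ 27^2 = 729 ≡ 729 (mod 1081)
3^1024 ≡ 729^2 = 531441 ≡ 670 (mod 1081)
1080 = 1024 + 32 + 16 + 8 in binary powers of 2.
So 3^1080 ≡ 670 · 836 · 220 · 75 ≡ 768 (mod 1081).
Since 768 ≠ 1, base 3 is a Fermat witness: 1081 is composite.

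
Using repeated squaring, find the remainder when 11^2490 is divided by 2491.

1353

11^1 ≡ 11 (mod 2491)
11^2 ≡ 11^2 = 121 ≡ 121 (mod 2491)
11^4 ≡ 121^2 = 14641 ≡ 2186 (mod 2491)
11^8 ≡ 2186^2 = 4778596 ≡ 858 (mod 2491)
11^16 ≡ 858^2 = 736164 ≡ 1319 (mod 2491)
11^32 ≡ 1319^2 = 1739761 ≡ 1043 (mod 2491)
11^64 ≡ 1043^2 = 1087849 ≡ 1773 (mod 2491)
11^128 ≡ 1773^2 = 3143529 ≡ 2378 (mod 2491)
11^256 ≡ 2378^2 = 5654884 ≡ 314 (mod 2491)
11^512 ≡ 314^2 = 98596 ≡ 1447 (mod 2491)
11^1024 ≡ 1447^2 = 2093809 ≡ 1369 (mod 2491)
11^2048 ≡ 1369^2 = 1874161 ≡ 929 (mod 2491)
2490 = 2048 + 256 + 128 + 32 + 16 + 8 + 2 in binary powers of 2.
So 11^2490 ≡ 929 · 314 · 2378 · 1043 · 1319 · 858 · 121 ≡ 1353 (mod 2491).
Since 1353 ≠ 1, base 11 is a Fermat witness: 2491 is composite.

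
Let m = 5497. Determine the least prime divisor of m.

5497 is odd.
Digit sum 25, not divisible by 3.
Ends in 7: not divisible by 5.
7: 5497 = 7·785 + 2
11: 5497 = 11·499 + 8
13: 5497 = 13·422 + 11
17: 5497 = 17·323 + 6
19: 5497 = 19·289 + 6
23: 5497 = 23·239

23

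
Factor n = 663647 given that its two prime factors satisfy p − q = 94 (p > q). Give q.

Since p = q + 94, we have 663647 = q(q + 94), so q² + 94q − 663647 = 0.
Discriminant: 94² + 4·663647 = 8836 + 2654588 = 2663424; √2663424 = 1632.
q = (−94 + 1632)/2 = 769, and p = q + 94 = 863.
Check: 769 · 863 = 663647.

769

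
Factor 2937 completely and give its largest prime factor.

89

2937 = 3 · 979
979 = 11 · 89
89 is prime.
So 2937 = 3 · 11 · 89; the largest prime factor is 89.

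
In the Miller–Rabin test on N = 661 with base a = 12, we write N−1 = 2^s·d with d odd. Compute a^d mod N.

661 − 1 = 660 = 2^2 · 165, so d = 165.
12^1 ≡ 12 (mod 661)
12^2 ≡ 12^2 = 144 ≡ 144 (mod 661)
12^4 ≡ 144^2 = 20736 ≡ 245 (mod 661)
12^8 ≡ 245^2 = 60025 ≡ 535 (mod 661)
12^16 ≡ 535^2 = 286225 ≡ 12 (mod 661)
12^32 ≡ 12^2 = 144 ≡ 144 (mod 661)
12^64 ≡ 144^2 = 20736 ≡ 245 (mod 661)
12^128 ≡ 245^2 = 60025 ≡ 535 (mod 661)
165 = 128 + 32 + 4 + 1 in binary powers of 2.
So 12^165 ≡ 535 · 144 · 245 · 12 ≡ 1 (mod 661).
Since 12^d ≡ 1 (mod 661), base 12 does not prove 661 composite.

1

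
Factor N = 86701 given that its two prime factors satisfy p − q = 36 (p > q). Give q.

Since p = q + 36, we have 86701 = q(q + 36), so q² + 36q − 86701 = 0.
Discriminant: 36² + 4·86701 = 1296 + 346804 = 348100; √348100 = 590.
q = (−36 + 590)/2 = 277, and p = q + 36 = 313.
Check: 277 · 313 = 86701.

277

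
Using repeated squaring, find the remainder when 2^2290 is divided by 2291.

2^1 ≡ 2 (mod 2291)
2^2 ≡ 2^2 = 4 ≡ 4 (mod 2291)
2^4 ≡ 4^2 = 16 ≡ 16 (mod 2291)
2^8 ≡ 16^2 = 256 ≡ 256 (mod 2291)
2^16 ≡ 256^2 = 65536 ≡ 1388 (mod 2291)
2^32 ≡ 1388^2 = 1926544 ≡ 2104 (mod 2291)
2^64 ≡ 2104^2 = 4426816 ≡ 604 (mod 2291)
2^128 ≡ 604^2 = 364816 ≡ 547 (mod 2291)
2^256 ≡ 547^2 = 299209 ≡ 1379 (mod 2291)
2^512 ≡ 1379^2 = 1901641 ≡ 111 (mod 2291)
2^1024 ≡ 111^2 = 12321 ≡ 866 (mod 2291)
2^2048 ≡ 866^2 = 749956 ≡ 799 (mod 2291)
2290 = 2048 + 128 + 64 + 32 + 16 + 2 in binary powers of 2.
So 2^2290 ≡ 799 · 547 · 604 · 2104 · 1388 · 4 ≡ 92 (mod 2291).
Since 92 ≠ 1, base 2 is a Fermat witness: 2291 is composite.

92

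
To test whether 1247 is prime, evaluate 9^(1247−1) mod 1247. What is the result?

552

9^1 ≡ 9 (mod 1247)
9^2 ≡ 9^2 = 81 ≡ 81 (mod 1247)
9^4 ≡ 81^2 = 6561 ≡ 326 (mod 1247)
9^8 ≡ 326^2 = 106276 ≡ 281 (mod 1247)
9^16 ≡ 281^2 = 78961 ≡ 400 (mod 1247)
9^32 ≡ 400^2 = 160000 ≡ 384 (mod 1247)
9^64 ≡ 384^2 = 147456 ≡ 310 (mod 1247)
9^128 ≡ 310^2 = 96100 ≡ 81 (mod 1247)
9^256 ≡ 81^2 = 6561 ≡ 326 (mod 1247)
9^512 ≡ 326^2 = 106276 ≡ 281 (mod 1247)
9^1024 ≡ 281^2 = 78961 ≡ 400 (mod 1247)
1246 = 1024 + 128 + 64 + 16 + 8 + 4 + 2 in binary powers of 2.
So 9^1246 ≡ 400 · 81 · 310 · 400 · 281 · 326 · 81 ≡ 552 (mod 1247).
Since 552 ≠ 1, base 9 is a Fermat witness: 1247 is composite.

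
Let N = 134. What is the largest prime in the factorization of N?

134 = 2 · 67
67 is prime.
So 134 = 2 · 67; the largest prime factor is 67.

67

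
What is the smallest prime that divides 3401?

19

3401 is odd.
Digit sum 8, not divisible by 3.
Ends in 1: not divisible by 5.
7: 3401 = 7·485 + 6
11: 3401 = 11·309 + 2
13: 3401 = 13·261 + 8
17: 3401 = 17·200 + 1
19: 3401 = 19·179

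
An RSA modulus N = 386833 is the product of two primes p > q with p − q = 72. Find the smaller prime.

587

Since p = q + 72, we have 386833 = q(q + 72), so q² + 72q − 386833 = 0.
Discriminant: 72² + 4·386833 = 5184 + 1547332 = 1552516; √1552516 = 1246.
q = (−72 + 1246)/2 = 587, and p = q + 72 = 659.
Check: 587 · 659 = 386833.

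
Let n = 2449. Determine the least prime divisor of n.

2449 is odd.
Digit sum 19, not divisible by 3.
Ends in 9: not divisible by 5.
7: 2449 = 7·349 + 6
11: 2449 = 11·222 + 7
13: 2449 = 13·188 + 5
17: 2449 = 17·144 + 1
19: 2449 = 19·128 + 17
23: 2449 = 23·106 + 11
29: 2449 = 29·84 + 13
31: 2449 = 31·79

31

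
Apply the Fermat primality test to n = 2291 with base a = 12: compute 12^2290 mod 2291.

12^1 ≡ 12 (mod 2291)
12^2 ≡ 12^2 = 144 ≡ 144 (mod 2291)
12^4 ≡ 144^2 = 20736 ≡ 117 (mod 2291)
12^8 ≡ 117^2 = 13689 ≡ 2234 (mod 2291)
12^16 ≡ 2234^2 = 4990756 ≡ 958 (mod 2291)
12^32 ≡ 958^2 = 917764 ≡ 1364 (mod 2291)
12^64 ≡ 1364^2 = 1860496 ≡ 204 (mod 2291)
12^128 ≡ 204^2 = 41616 ≡ 378 (mod 2291)
12^256 ≡ 378^2 = 142884 ≡ 842 (mod 2291)
12^512 ≡ 842^2 = 708964 ≡ 1045 (mod 2291)
12^1024 ≡ 1045^2 = 1092025 ≡ 1509 (mod 2291)
12^2048 ≡ 1509^2 = 2277081 ≡ 2118 (mod 2291)
2290 = 2048 + 128 + 64 + 32 + 16 + 2 in binary powers of 2.
So 12^2290 ≡ 2118 · 378 · 204 · 1364 · 958 · 144 ≡ 144 (mod 2291).
Since 144 ≠ 1, base 12 is a Fermat witness: 2291 is composite.

144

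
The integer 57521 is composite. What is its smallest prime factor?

97

57521 is odd.
Digit sum 20, not divisible by 3.
Ends in 1: not divisible by 5.
7: 57521 = 7·8217 + 2
11: 57521 = 11·5229 + 2
13: 57521 = 13·4424 + 9
17: 57521 = 17·3383 + 10
19: 57521 = 19·3027 + 8
23: 57521 = 23·2500 + 21
29: 57521 = 29·1983 + 14
31: 57521 = 31·1855 + 16
37: 57521 = 37·1554 + 23
41: 57521 = 41·1402 + 39
43: 57521 = 43·1337 + 30
47: 57521 = 47·1223 + 40
53: 57521 = 53·1085 + 16
59: 57521 = 59·974 + 55
61: 57521 = 61·942 + 59
67: 57521 = 67·858 + 35
71: 57521 = 71·810 + 11
73: 57521 = 73·787 + 70
79: 57521 = 79·728 + 9
83: 57521 = 83·693 + 2
89: 57521 = 89·646 + 27
97: 57521 = 97·593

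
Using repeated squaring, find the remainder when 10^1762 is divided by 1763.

10^1 ≡ 10 (mod 1763)
10^2 ≡ 10^2 = 100 ≡ 100 (mod 1763)
10^4 ≡ 100^2 = 10000 ≡ 1185 (mod 1763)
10^8 ≡ 1185^2 = 1404225 ≡ 877 (mod 1763)
10^16 ≡ 877^2 = 769129 ≡ 461 (mod 1763)
10^32 ≡ 461^2 = 212521 ≡ 961 (mod 1763)
10^64 ≡ 961^2 = 923521 ≡ 1472 (mod 1763)
10^128 ≡ 1472^2 = 2166784 ≡ 57 (mod 1763)
10^256 ≡ 57^2 = 3249 ≡ 1486 (mod 1763)
10^512 ≡ 1486^2 = 2208196 ≡ 920 (mod 1763)
10^1024 ≡ 920^2 = 846400 ≡ 160 (mod 1763)
1762 = 1024 + 512 + 128 + 64 + 32 + 2 in binary powers of 2.
So 10^1762 ≡ 160 · 920 · 57 · 1472 · 961 · 100 ≡ 1330 (mod 1763).
Since 1330 ≠ 1, base 10 is a Fermat witness: 1763 is composite.

1330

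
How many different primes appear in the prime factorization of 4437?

4437 = 3^2 · 493
493 = 17 · 29
4437 = 3^2 · 17 · 29, which has 3 distinct prime factors.

3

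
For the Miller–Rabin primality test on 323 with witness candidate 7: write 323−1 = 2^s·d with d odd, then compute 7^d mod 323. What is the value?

323 − 1 = 322 = 2^1 · 161, so d = 161.
7^1 ≡ 7 (mod 323)
7^2 ≡ 7^2 = 49 ≡ 49 (mod 323)
7^4 ≡ 49^2 = 2401 ≡ 140 (mod 323)
7^8 ≡ 140^2 = 19600 ≡ 220 (mod 323)
7^16 ≡ 220^2 = 48400 ≡ 273 (mod 323)
7^32 ≡ 273^2 = 74529 ≡ 239 (mod 323)
7^64 ≡ 239^2 = 57121 ≡ 273 (mod 323)
7^128 ≡ 273^2 = 74529 ≡ 239 (mod 323)
161 = 128 + 32 + 1 in binary powers of 2.
So 7^161 ≡ 239 · 239 · 7 ≡ 296 (mod 323).
Squaring chain: 296; never reaches −1, so base 7 is a Miller–Rabin witness that 323 is composite.

296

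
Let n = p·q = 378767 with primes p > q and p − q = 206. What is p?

Since p = q + 206, we have 378767 = q(q + 206), so q² + 206q − 378767 = 0.
Discriminant: 206² + 4·378767 = 42436 + 1515068 = 1557504; √1557504 = 1248.
q = (−206 + 1248)/2 = 521, and p = q + 206 = 727.
Check: 521 · 727 = 378767.

727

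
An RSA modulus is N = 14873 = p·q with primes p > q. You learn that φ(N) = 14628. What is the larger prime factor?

139

φ(n) = (p−1)(q−1) = n − (p+q) + 1, so p + q = 14873 − 14628 + 1 = 246.
p and q are the roots of t² − 246t + 14873 = 0.
Discriminant: 246² − 4·14873 = 60516 − 59492 = 1024; √1024 = 32.
q = (246 − 32)/2 = 107, p = (246 + 32)/2 = 139.
Check: 107 · 139 = 14873.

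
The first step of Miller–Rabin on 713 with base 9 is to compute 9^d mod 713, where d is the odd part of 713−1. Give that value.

193

713 − 1 = 712 = 2^3 · 89, so d = 89.
9^1 ≡ 9 (mod 713)
9^2 ≡ 9^2 = 81 ≡ 81 (mod 713)
9^4 ≡ 81^2 = 6561 ≡ 144 (mod 713)
9^8 ≡ 144^2 = 20736 ≡ 59 (mod 713)
9^16 ≡ 59^2 = 3481 ≡ 629 (mod 713)
9^32 ≡ 629^2 = 395641 ≡ 639 (mod 713)
9^64 ≡ 639^2 = 408321 ≡ 485 (mod 713)
89 = 64 + 16 + 8 + 1 in binary powers of 2.
So 9^89 ≡ 485 · 629 · 59 · 9 ≡ 193 (mod 713).
Squaring chain: 193 → 173 → 696; never reaches −1, so base 9 is a Miller–Rabin witness that 713 is composite.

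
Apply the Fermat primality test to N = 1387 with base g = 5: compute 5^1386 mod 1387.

1122

5^1 ≡ 5 (mod 1387)
5^2 ≡ 5^2 = 25 ≡ 25 (mod 1387)
5^4 ≡ 25^2 = 625 ≡ 625 (mod 1387)
5^8 ≡ 625^2 = 390625 ≡ 878 (mod 1387)
5^16 ≡ 878^2 = 770884 ≡ 1099 (mod 1387)
5^32 ≡ 1099^2 = 1207801 ≡ 1111 (mod 1387)
5^64 ≡ 1111^2 = 1234321 ≡ 1278 (mod 1387)
5^128 ≡ 1278^2 = 1633284 ≡ 785 (mod 1387)
5^256 ≡ 785^2 = 616225 ≡ 397 (mod 1387)
5^512 ≡ 397^2 = 157609 ≡ 878 (mod 1387)
5^1024 ≡ 878^2 = 770884 ≡ 1099 (mod 1387)
1386 = 1024 + 256 + 64 + 32 + 8 + 2 in binary powers of 2.
So 5^1386 ≡ 1099 · 397 · 1278 · 1111 · 878 · 25 ≡ 1122 (mod 1387).
Since 1122 ≠ 1, base 5 is a Fermat witness: 1387 is composite.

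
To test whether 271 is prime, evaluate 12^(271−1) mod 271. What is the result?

12^1 ≡ 12 (mod 271)
12^2 ≡ 12^2 = 144 ≡ 144 (mod 271)
12^4 ≡ 144^2 = 20736 ≡ 140 (mod 271)
12^8 ≡ 140^2 = 19600 ≡ 88 (mod 271)
12^16 ≡ 88^2 = 7744 ≡ 156 (mod 271)
12^32 ≡ 156^2 = 24336 ≡ 217 (mod 271)
12^64 ≡ 217^2 = 47089 ≡ 206 (mod 271)
12^128 ≡ 206^2 = 42436 ≡ 160 (mod 271)
12^256 ≡ 160^2 = 25600 ≡ 126 (mod 271)
270 = 256 + 8 + 4 + 2 in binary powers of 2.
So 12^270 ≡ 126 · 88 · 140 · 144 ≡ 1 (mod 271).
Since the result is 1, base 12 gives no evidence that 271 is composite.

1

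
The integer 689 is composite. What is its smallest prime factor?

13

689 is odd.
Digit sum 23, not divisible by 3.
Ends in 9: not divisible by 5.
7: 689 = 7·98 + 3
11: 689 = 11·62 + 7
13: 689 = 13·53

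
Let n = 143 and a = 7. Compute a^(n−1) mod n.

7^1 ≡ 7 (mod 143)
7^2 ≡ 7^2 = 49 ≡ 49 (mod 143)
7^4 ≡ 49^2 = 2401 ≡ 113 (mod 143)
7^8 ≡ 113^2 = 12769 ≡ 42 (mod 143)
7^16 ≡ 42^2 = 1764 ≡ 48 (mod 143)
7^32 ≡ 48^2 = 2304 ≡ 16 (mod 143)
7^64 ≡ 16^2 = 256 ≡ 113 (mod 143)
7^128 ≡ 113^2 = 12769 ≡ 42 (mod 143)
142 = 128 + 8 + 4 + 2 in binary powers of 2.
So 7^142 ≡ 42 · 42 · 113 · 49 ≡ 82 (mod 143).
Since 82 ≠ 1, base 7 is a Fermat witness: 143 is composite.

82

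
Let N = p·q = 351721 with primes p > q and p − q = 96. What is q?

547

Since p = q + 96, we have 351721 = q(q + 96), so q² + 96q − 351721 = 0.
Discriminant: 96² + 4·351721 = 9216 + 1406884 = 1416100; √1416100 = 1190.
q = (−96 + 1190)/2 = 547, and p = q + 96 = 643.
Check: 547 · 643 = 351721.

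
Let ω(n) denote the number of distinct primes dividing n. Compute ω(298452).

6

298452 = 2^2 · 74613
74613 = 3 · 24871
24871 = 7 · 3553
3553 = 11 · 323
323 = 17 · 19
298452 = 2^2 · 3 · 7 · 11 · 17 · 19, which has 6 distinct prime factors.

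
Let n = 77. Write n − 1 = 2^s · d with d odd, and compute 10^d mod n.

10

77 − 1 = 76 = 2^2 · 19, so d = 19.
10^1 ≡ 10 (mod 77)
10^2 ≡ 10^2 = 100 ≡ 23 (mod 77)
10^4 ≡ 23^2 = 529 ≡ 67 (mod 77)
10^8 ≡ 67^2 = 4489 ≡ 23 (mod 77)
10^16 ≡ 23^2 = 529 ≡ 67 (mod 77)
19 = 16 + 2 + 1 in binary powers of 2.
So 10^19 ≡ 67 · 23 · 10 ≡ 10 (mod 77).
Squaring chain: 10 → 23; never reaches −1, so base 10 is a Miller–Rabin witness that 77 is composite.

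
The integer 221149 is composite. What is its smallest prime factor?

37

221149 is odd.
Digit sum 19, not divisible by 3.
Ends in 9: not divisible by 5.
7: 221149 = 7·31592 + 5
11: 221149 = 11·20104 + 5
13: 221149 = 13·17011 + 6
17: 221149 = 17·13008 + 13
19: 221149 = 19·11639 + 8
23: 221149 = 23·9615 + 4
29: 221149 = 29·7625 + 24
31: 221149 = 31·7133 + 26
37: 221149 = 37·5977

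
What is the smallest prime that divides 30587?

30587 is odd.
Digit sum 23, not divisible by 3.
Ends in 7: not divisible by 5.
7: 30587 = 7·4369 + 4
11: 30587 = 11·2780 + 7
13: 30587 = 13·2352 + 11
17: 30587 = 17·1799 + 4
19: 30587 = 19·1609 + 16
23: 30587 = 23·1329 + 20
29: 30587 = 29·1054 + 21
31: 30587 = 31·986 + 21
37: 30587 = 37·826 + 25
41: 30587 = 41·746 + 1
43: 30587 = 43·711 + 14
47: 30587 = 47·650 + 37
53: 30587 = 53·577 + 6
59: 30587 = 59·518 + 25
61: 30587 = 61·501 + 26
67: 30587 = 67·456 + 35
71: 30587 = 71·430 + 57
73: 30587 = 73·419

73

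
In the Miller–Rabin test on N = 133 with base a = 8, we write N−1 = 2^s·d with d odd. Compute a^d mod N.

133 − 1 = 132 = 2^2 · 33, so d = 33.
8^1 ≡ 8 (mod 133)
8^2 ≡ 8^2 = 64 ≡ 64 (mod 133)
8^4 ≡ 64^2 = 4096 ≡ 106 (mod 133)
8^8 ≡ 106^2 = 11236 ≡ 64 (mod 133)
8^16 ≡ 64^2 = 4096 ≡ 106 (mod 133)
8^32 ≡ 106^2 = 11236 ≡ 64 (mod 133)
33 = 32 + 1 in binary powers of 2.
So 8^33 ≡ 64 · 8 ≡ 113 (mod 133).
Squaring chain: 113 → 1; never reaches −1, so base 8 is a Miller–Rabin witness that 133 is composite.

113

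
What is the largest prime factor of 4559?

4559 = 47 · 97
97 is prime.
So 4559 = 47 · 97; the largest prime factor is 97.

97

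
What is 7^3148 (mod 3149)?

272

7^1 ≡ 7 (mod 3149)
7^2 ≡ 7^2 = 49 ≡ 49 (mod 3149)
7^4 ≡ 49^2 = 2401 ≡ 2401 (mod 3149)
7^8 ≡ 2401^2 = 5764801 ≡ 2131 (mod 3149)
7^16 ≡ 2131^2 = 4541161 ≡ 303 (mod 3149)
7^32 ≡ 303^2 = 91809 ≡ 488 (mod 3149)
7^64 ≡ 488^2 = 238144 ≡ 1969 (mod 3149)
7^128 ≡ 1969^2 = 3876961 ≡ 542 (mod 3149)
7^256 ≡ 542^2 = 293764 ≡ 907 (mod 3149)
7^512 ≡ 907^2 = 822649 ≡ 760 (mod 3149)
7^1024 ≡ 760^2 = 577600 ≡ 1333 (mod 3149)
7^2048 ≡ 1333^2 = 1776889 ≡ 853 (mod 3149)
3148 = 2048 + 1024 + 64 + 8 + 4 in binary powers of 2.
So 7^3148 ≡ 853 · 1333 · 1969 · 2131 · 2401 ≡ 272 (mod 3149).
Since 272 ≠ 1, base 7 is a Fermat witness: 3149 is composite.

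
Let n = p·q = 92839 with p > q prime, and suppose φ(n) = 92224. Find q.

263

φ(n) = (p−1)(q−1) = n − (p+q) + 1, so p + q = 92839 − 92224 + 1 = 616.
p and q are the roots of t² − 616t + 92839 = 0.
Discriminant: 616² − 4·92839 = 379456 − 371356 = 8100; √8100 = 90.
q = (616 − 90)/2 = 263, p = (616 + 90)/2 = 353.
Check: 263 · 353 = 92839.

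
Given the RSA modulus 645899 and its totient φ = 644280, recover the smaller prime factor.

709

φ(n) = (p−1)(q−1) = n − (p+q) + 1, so p + q = 645899 − 644280 + 1 = 1620.
p and q are the roots of t² − 1620t + 645899 = 0.
Discriminant: 1620² − 4·645899 = 2624400 − 2583596 = 40804; √40804 = 202.
q = (1620 − 202)/2 = 709, p = (1620 + 202)/2 = 911.
Check: 709 · 911 = 645899.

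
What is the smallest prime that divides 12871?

61

12871 is odd.
Digit sum 19, not divisible by 3.
Ends in 1: not divisible by 5.
7: 12871 = 7·1838 + 5
11: 12871 = 11·1170 + 1
13: 12871 = 13·990 + 1
17: 12871 = 17·757 + 2
19: 12871 = 19·677 + 8
23: 12871 = 23·559 + 14
29: 12871 = 29·443 + 24
31: 12871 = 31·415 + 6
37: 12871 = 37·347 + 32
41: 12871 = 41·313 + 38
43: 12871 = 43·299 + 14
47: 12871 = 47·273 + 40
53: 12871 = 53·242 + 45
59: 12871 = 59·218 + 9
61: 12871 = 61·211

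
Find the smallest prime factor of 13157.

59

13157 is odd.
Digit sum 17, not divisible by 3.
Ends in 7: not divisible by 5.
7: 13157 = 7·1879 + 4
11: 13157 = 11·1196 + 1
13: 13157 = 13·1012 + 1
17: 13157 = 17·773 + 16
19: 13157 = 19·692 + 9
23: 13157 = 23·572 + 1
29: 13157 = 29·453 + 20
31: 13157 = 31·424 + 13
37: 13157 = 37·355 + 22
41: 13157 = 41·320 + 37
43: 13157 = 43·305 + 42
47: 13157 = 47·279 + 44
53: 13157 = 53·248 + 13
59: 13157 = 59·223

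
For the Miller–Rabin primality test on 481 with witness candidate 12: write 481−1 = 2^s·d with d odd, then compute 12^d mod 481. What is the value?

481 − 1 = 480 = 2^5 · 15, so d = 15.
12^1 ≡ 12 (mod 481)
12^2 ≡ 12^2 = 144 ≡ 144 (mod 481)
12^4 ≡ 144^2 = 20736 ≡ 53 (mod 481)
12^8 ≡ 53^2 = 2809 ≡ 404 (mod 481)
15 = 8 + 4 + 2 + 1 in binary powers of 2.
So 12^15 ≡ 404 · 53 · 144 · 12 ≡ 454 (mod 481).
Squaring chain: 454 → 248 → 417 → 248 → 417; never reaches −1, so base 12 is a Miller–Rabin witness that 481 is composite.

454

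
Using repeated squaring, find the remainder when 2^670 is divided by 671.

353

2^1 ≡ 2 (mod 671)
2^2 ≡ 2^2 = 4 ≡ 4 (mod 671)
2^4 ≡ 4^2 = 16 ≡ 16 (mod 671)
2^8 ≡ 16^2 = 256 ≡ 256 (mod 671)
2^16 ≡ 256^2 = 65536 ≡ 449 (mod 671)
2^32 ≡ 449^2 = 201601 ≡ 301 (mod 671)
2^64 ≡ 301^2 = 90601 ≡ 16 (mod 671)
2^128 ≡ 16^2 = 256 ≡ 256 (mod 671)
2^256 ≡ 256^2 = 65536 ≡ 449 (mod 671)
2^512 ≡ 449^2 = 201601 ≡ 301 (mod 671)
670 = 512 + 128 + 16 + 8 + 4 + 2 in binary powers of 2.
So 2^670 ≡ 301 · 256 · 449 · 256 · 16 · 4 ≡ 353 (mod 671).
Since 353 ≠ 1, base 2 is a Fermat witness: 671 is composite.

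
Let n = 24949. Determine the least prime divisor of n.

61

24949 is odd.
Digit sum 28, not divisible by 3.
Ends in 9: not divisible by 5.
7: 24949 = 7·3564 + 1
11: 24949 = 11·2268 + 1
13: 24949 = 13·1919 + 2
17: 24949 = 17·1467 + 10
19: 24949 = 19·1313 + 2
23: 24949 = 23·1084 + 17
29: 24949 = 29·860 + 9
31: 24949 = 31·804 + 25
37: 24949 = 37·674 + 11
41: 24949 = 41·608 + 21
43: 24949 = 43·580 + 9
47: 24949 = 47·530 + 39
53: 24949 = 53·470 + 39
59: 24949 = 59·422 + 51
61: 24949 = 61·409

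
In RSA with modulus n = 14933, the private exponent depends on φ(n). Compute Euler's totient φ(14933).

Factor: 14933 = 109 · 137.
φ(14933) = (109−1) · (137−1) = 108 · 136 = 14688.

14688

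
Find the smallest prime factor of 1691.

1691 is odd.
Digit sum 17, not divisible by 3.
Ends in 1: not divisible by 5.
7: 1691 = 7·241 + 4
11: 1691 = 11·153 + 8
13: 1691 = 13·130 + 1
17: 1691 = 17·99 + 8
19: 1691 = 19·89

19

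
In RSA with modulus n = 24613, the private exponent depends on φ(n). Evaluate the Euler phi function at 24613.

24300

Factor: 24613 = 151 · 163.
φ(24613) = (151−1) · (163−1) = 150 · 162 = 24300.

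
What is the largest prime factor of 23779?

79

23779 = 7 · 3397
3397 = 43 · 79
79 is prime.
So 23779 = 7 · 43 · 79; the largest prime factor is 79.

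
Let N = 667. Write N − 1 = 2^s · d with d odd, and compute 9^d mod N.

667 − 1 = 666 = 2^1 · 333, so d = 333.
9^1 ≡ 9 (mod 667)
9^2 ≡ 9^2 = 81 ≡ 81 (mod 667)
9^4 ≡ 81^2 = 6561 ≡ 558 (mod 667)
9^8 ≡ 558^2 = 311364 ≡ 542 (mod 667)
9^16 ≡ 542^2 = 293764 ≡ 284 (mod 667)
9^32 ≡ 284^2 = 80656 ≡ 616 (mod 667)
9^64 ≡ 616^2 = 379456 ≡ 600 (mod 667)
9^128 ≡ 600^2 = 360000 ≡ 487 (mod 667)
9^256 ≡ 487^2 = 237169 ≡ 384 (mod 667)
333 = 256 + 64 + 8 + 4 + 1 in binary powers of 2.
So 9^333 ≡ 384 · 600 · 542 · 558 · 9 ≡ 660 (mod 667).
Squaring chain: 660; never reaches −1, so base 9 is a Miller–Rabin witness that 667 is composite.

660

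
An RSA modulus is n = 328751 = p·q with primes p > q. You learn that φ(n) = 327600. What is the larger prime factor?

631

φ(n) = (p−1)(q−1) = n − (p+q) + 1, so p + q = 328751 − 327600 + 1 = 1152.
p and q are the roots of t² − 1152t + 328751 = 0.
Discriminant: 1152² − 4·328751 = 1327104 − 1315004 = 12100; √12100 = 110.
q = (1152 − 110)/2 = 521, p = (1152 + 110)/2 = 631.
Check: 521 · 631 = 328751.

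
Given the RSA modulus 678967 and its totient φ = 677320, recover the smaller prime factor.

φ(n) = (p−1)(q−1) = n − (p+q) + 1, so p + q = 678967 − 677320 + 1 = 1648.
p and q are the roots of t² − 1648t + 678967 = 0.
Discriminant: 1648² − 4·678967 = 2715904 − 2715868 = 36; √36 = 6.
q = (1648 − 6)/2 = 821, p = (1648 + 6)/2 = 827.
Check: 821 · 827 = 678967.

821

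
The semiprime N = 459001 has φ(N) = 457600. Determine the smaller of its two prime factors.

521

φ(n) = (p−1)(q−1) = n − (p+q) + 1, so p + q = 459001 − 457600 + 1 = 1402.
p and q are the roots of t² − 1402t + 459001 = 0.
Discriminant: 1402² − 4·459001 = 1965604 − 1836004 = 129600; √129600 = 360.
q = (1402 − 360)/2 = 521, p = (1402 + 360)/2 = 881.
Check: 521 · 881 = 459001.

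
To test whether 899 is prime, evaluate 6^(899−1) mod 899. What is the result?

6^1 ≡ 6 (mod 899)
6^2 ≡ 6^2 = 36 ≡ 36 (mod 899)
6^4 ≡ 36^2 = 1296 ≡ 397 (mod 899)
6^8 ≡ 397^2 = 157609 ≡ 284 (mod 899)
6^16 ≡ 284^2 = 80656 ≡ 645 (mod 899)
6^32 ≡ 645^2 = 416025 ≡ 687 (mod 899)
6^64 ≡ 687^2 = 471969 ≡ 893 (mod 899)
6^128 ≡ 893^2 = 797449 ≡ 36 (mod 899)
6^256 ≡ 36^2 = 1296 ≡ 397 (mod 899)
6^512 ≡ 397^2 = 157609 ≡ 284 (mod 899)
898 = 512 + 256 + 128 + 2 in binary powers of 2.
So 6^898 ≡ 284 · 397 · 36 · 36 ≡ 645 (mod 899).
Since 645 ≠ 1, base 6 is a Fermat witness: 899 is composite.

645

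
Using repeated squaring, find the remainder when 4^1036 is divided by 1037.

545

4^1 ≡ 4 (mod 1037)
4^2 ≡ 4^2 = 16 ≡ 16 (mod 1037)
4^4 ≡ 16^2 = 256 ≡ 256 (mod 1037)
4^8 ≡ 256^2 = 65536 ≡ 205 (mod 1037)
4^16 ≡ 205^2 = 42025 ≡ 545 (mod 1037)
4^32 ≡ 545^2 = 297025 ≡ 443 (mod 1037)
4^64 ≡ 443^2 = 196249 ≡ 256 (mod 1037)
4^128 ≡ 256^2 = 65536 ≡ 205 (mod 1037)
4^256 ≡ 205^2 = 42025 ≡ 545 (mod 1037)
4^512 ≡ 545^2 = 297025 ≡ 443 (mod 1037)
4^1024 ≡ 443^2 = 196249 ≡ 256 (mod 1037)
1036 = 1024 + 8 + 4 in binary powers of 2.
So 4^1036 ≡ 256 · 205 · 256 ≡ 545 (mod 1037).
Since 545 ≠ 1, base 4 is a Fermat witness: 1037 is composite.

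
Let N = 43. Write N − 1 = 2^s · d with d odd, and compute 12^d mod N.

43 − 1 = 42 = 2^1 · 21, so d = 21.
12^1 ≡ 12 (mod 43)
12^2 ≡ 12^2 = 144 ≡ 15 (mod 43)
12^4 ≡ 15^2 = 225 ≡ 10 (mod 43)
12^8 ≡ 10^2 = 100 ≡ 14 (mod 43)
12^16 ≡ 14^2 = 196 ≡ 24 (mod 43)
21 = 16 + 4 + 1 in binary powers of 2.
So 12^21 ≡ 24 · 10 · 12 ≡ 42 (mod 43).
Since 12^d ≡ 42 (mod 43), base 12 does not prove 43 composite.

42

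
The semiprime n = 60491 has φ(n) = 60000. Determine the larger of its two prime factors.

φ(n) = (p−1)(q−1) = n − (p+q) + 1, so p + q = 60491 − 60000 + 1 = 492.
p and q are the roots of t² − 492t + 60491 = 0.
Discriminant: 492² − 4·60491 = 242064 − 241964 = 100; √100 = 10.
q = (492 − 10)/2 = 241, p = (492 + 10)/2 = 251.
Check: 241 · 251 = 60491.

251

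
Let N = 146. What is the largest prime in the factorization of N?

146 = 2 · 73
73 is prime.
So 146 = 2 · 73; the largest prime factor is 73.

73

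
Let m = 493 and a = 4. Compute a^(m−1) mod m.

103

4^1 ≡ 4 (mod 493)
4^2 ≡ 4^2 = 16 ≡ 16 (mod 493)
4^4 ≡ 16^2 = 256 ≡ 256 (mod 493)
4^8 ≡ 256^2 = 65536 ≡ 460 (mod 493)
4^16 ≡ 460^2 = 211600 ≡ 103 (mod 493)
4^32 ≡ 103^2 = 10609 ≡ 256 (mod 493)
4^64 ≡ 256^2 = 65536 ≡ 460 (mod 493)
4^128 ≡ 460^2 = 211600 ≡ 103 (mod 493)
4^256 ≡ 103^2 = 10609 ≡ 256 (mod 493)
492 = 256 + 128 + 64 + 32 + 8 + 4 in binary powers of 2.
So 4^492 ≡ 256 · 103 · 460 · 256 · 460 · 256 ≡ 103 (mod 493).
Since 103 ≠ 1, base 4 is a Fermat witness: 493 is composite.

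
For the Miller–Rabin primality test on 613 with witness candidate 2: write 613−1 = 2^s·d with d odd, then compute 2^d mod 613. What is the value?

613 − 1 = 612 = 2^2 · 153, so d = 153.
2^1 ≡ 2 (mod 613)
2^2 ≡ 2^2 = 4 ≡ 4 (mod 613)
2^4 ≡ 4^2 = 16 ≡ 16 (mod 613)
2^8 ≡ 16^2 = 256 ≡ 256 (mod 613)
2^16 ≡ 256^2 = 65536 ≡ 558 (mod 613)
2^32 ≡ 558^2 = 311364 ≡ 573 (mod 613)
2^64 ≡ 573^2 = 328329 ≡ 374 (mod 613)
2^128 ≡ 374^2 = 139876 ≡ 112 (mod 613)
153 = 128 + 16 + 8 + 1 in binary powers of 2.
So 2^153 ≡ 112 · 558 · 256 · 2 ≡ 578 (mod 613).
Squaring chain: 578 → 612; reaches −1, so base 2 does not prove 613 composite.

578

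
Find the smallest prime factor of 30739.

30739 is odd.
Digit sum 22, not divisible by 3.
Ends in 9: not divisible by 5.
7: 30739 = 7·4391 + 2
11: 30739 = 11·2794 + 5
13: 30739 = 13·2364 + 7
17: 30739 = 17·1808 + 3
19: 30739 = 19·1617 + 16
23: 30739 = 23·1336 + 11
29: 30739 = 29·1059 + 28
31: 30739 = 31·991 + 18
37: 30739 = 37·830 + 29
41: 30739 = 41·749 + 30
43: 30739 = 43·714 + 37
47: 30739 = 47·654 + 1
53: 30739 = 53·579 + 52
59: 30739 = 59·521

59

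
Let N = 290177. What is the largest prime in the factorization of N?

71

290177 = 61 · 4757
4757 = 67 · 71
71 is prime.
So 290177 = 61 · 67 · 71; the largest prime factor is 71.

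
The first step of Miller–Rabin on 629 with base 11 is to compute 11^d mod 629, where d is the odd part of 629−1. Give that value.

381

629 − 1 = 628 = 2^2 · 157, so d = 157.
11^1 ≡ 11 (mod 629)
11^2 ≡ 11^2 = 121 ≡ 121 (mod 629)
11^4 ≡ 121^2 = 14641 ≡ 174 (mod 629)
11^8 ≡ 174^2 = 30276 ≡ 84 (mod 629)
11^16 ≡ 84^2 = 7056 ≡ 137 (mod 629)
11^32 ≡ 137^2 = 18769 ≡ 528 (mod 629)
11^64 ≡ 528^2 = 278784 ≡ 137 (mod 629)
11^128 ≡ 137^2 = 18769 ≡ 528 (mod 629)
157 = 128 + 16 + 8 + 4 + 1 in binary powers of 2.
So 11^157 ≡ 528 · 137 · 84 · 174 · 11 ≡ 381 (mod 629).
Squaring chain: 381 → 491; never reaches −1, so base 11 is a Miller–Rabin witness that 629 is composite.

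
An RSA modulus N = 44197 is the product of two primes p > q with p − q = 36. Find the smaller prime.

Since p = q + 36, we have 44197 = q(q + 36), so q² + 36q − 44197 = 0.
Discriminant: 36² + 4·44197 = 1296 + 176788 = 178084; √178084 = 422.
q = (−36 + 422)/2 = 193, and p = q + 36 = 229.
Check: 193 · 229 = 44197.

193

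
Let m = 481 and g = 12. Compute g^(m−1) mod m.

248

12^1 ≡ 12 (mod 481)
12^2 ≡ 12^2 = 144 ≡ 144 (mod 481)
12^4 ≡ 144^2 = 20736 ≡ 53 (mod 481)
12^8 ≡ 53^2 = 2809 ≡ 404 (mod 481)
12^16 ≡ 404^2 = 163216 ≡ 157 (mod 481)
12^32 ≡ 157^2 = 24649 ≡ 118 (mod 481)
12^64 ≡ 118^2 = 13924 ≡ 456 (mod 481)
12^128 ≡ 456^2 = 207936 ≡ 144 (mod 481)
12^256 ≡ 144^2 = 20736 ≡ 53 (mod 481)
480 = 256 + 128 + 64 + 32 in binary powers of 2.
So 12^480 ≡ 53 · 144 · 456 · 118 ≡ 248 (mod 481).
Since 248 ≠ 1, base 12 is a Fermat witness: 481 is composite.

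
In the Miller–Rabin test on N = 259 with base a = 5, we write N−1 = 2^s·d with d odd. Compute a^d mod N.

97

259 − 1 = 258 = 2^1 · 129, so d = 129.
5^1 ≡ 5 (mod 259)
5^2 ≡ 5^2 = 25 ≡ 25 (mod 259)
5^4 ≡ 25^2 = 625 ≡ 107 (mod 259)
5^8 ≡ 107^2 = 11449 ≡ 53 (mod 259)
5^16 ≡ 53^2 = 2809 ≡ 219 (mod 259)
5^32 ≡ 219^2 = 47961 ≡ 46 (mod 259)
5^64 ≡ 46^2 = 2116 ≡ 44 (mod 259)
5^128 ≡ 44^2 = 1936 ≡ 123 (mod 259)
129 = 128 + 1 in binary powers of 2.
So 5^129 ≡ 123 · 5 ≡ 97 (mod 259).
Squaring chain: 97; never reaches −1, so base 5 is a Miller–Rabin witness that 259 is composite.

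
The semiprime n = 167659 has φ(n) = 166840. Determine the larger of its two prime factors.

φ(n) = (p−1)(q−1) = n − (p+q) + 1, so p + q = 167659 − 166840 + 1 = 820.
p and q are the roots of t² − 820t + 167659 = 0.
Discriminant: 820² − 4·167659 = 672400 − 670636 = 1764; √1764 = 42.
q = (820 − 42)/2 = 389, p = (820 + 42)/2 = 431.
Check: 389 · 431 = 167659.

431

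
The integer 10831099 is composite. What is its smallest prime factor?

61

10831099 is odd.
Digit sum 31, not divisible by 3.
Ends in 9: not divisible by 5.
7: 10831099 = 7·1547299 + 6
11: 10831099 = 11·984645 + 4
13: 10831099 = 13·833161 + 6
17: 10831099 = 17·637123 + 8
19: 10831099 = 19·570057 + 16
23: 10831099 = 23·470917 + 8
29: 10831099 = 29·373486 + 5
31: 10831099 = 31·349390 + 9
37: 10831099 = 37·292732 + 15
41: 10831099 = 41·264173 + 6
43: 10831099 = 43·251886 + 1
47: 10831099 = 47·230448 + 43
53: 10831099 = 53·204360 + 19
59: 10831099 = 59·183577 + 56
61: 10831099 = 61·177559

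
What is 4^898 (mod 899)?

219

4^1 ≡ 4 (mod 899)
4^2 ≡ 4^2 = 16 ≡ 16 (mod 899)
4^4 ≡ 16^2 = 256 ≡ 256 (mod 899)
4^8 ≡ 256^2 = 65536 ≡ 808 (mod 899)
4^16 ≡ 808^2 = 652864 ≡ 190 (mod 899)
4^32 ≡ 190^2 = 36100 ≡ 140 (mod 899)
4^64 ≡ 140^2 = 19600 ≡ 721 (mod 899)
4^128 ≡ 721^2 = 519841 ≡ 219 (mod 899)
4^256 ≡ 219^2 = 47961 ≡ 314 (mod 899)
4^512 ≡ 314^2 = 98596 ≡ 605 (mod 899)
898 = 512 + 256 + 128 + 2 in binary powers of 2.
So 4^898 ≡ 605 · 314 · 219 · 16 ≡ 219 (mod 899).
Since 219 ≠ 1, base 4 is a Fermat witness: 899 is composite.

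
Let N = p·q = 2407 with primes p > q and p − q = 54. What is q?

Since p = q + 54, we have 2407 = q(q + 54), so q² + 54q − 2407 = 0.
Discriminant: 54² + 4·2407 = 2916 + 9628 = 12544; √12544 = 112.
q = (−54 + 112)/2 = 29, and p = q + 54 = 83.
Check: 29 · 83 = 2407.

29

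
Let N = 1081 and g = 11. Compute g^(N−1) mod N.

581

11^1 ≡ 11 (mod 1081)
11^2 ≡ 11^2 = 121 ≡ 121 (mod 1081)
11^4 ≡ 121^2 = 14641 ≡ 588 (mod 1081)
11^8 ≡ 588^2 = 345744 ≡ 905 (mod 1081)
11^16 ≡ 905^2 = 819025 ≡ 708 (mod 1081)
11^32 ≡ 708^2 = 501264 ≡ 761 (mod 1081)
11^64 ≡ 761^2 = 579121 ≡ 786 (mod 1081)
11^128 ≡ 786^2 = 617796 ≡ 545 (mod 1081)
11^256 ≡ 545^2 = 297025 ≡ 831 (mod 1081)
11^512 ≡ 831^2 = 690561 ≡ 883 (mod 1081)
11^1024 ≡ 883^2 = 779689 ≡ 288 (mod 1081)
1080 = 1024 + 32 + 16 + 8 in binary powers of 2.
So 11^1080 ≡ 288 · 761 · 708 · 905 ≡ 581 (mod 1081).
Since 581 ≠ 1, base 11 is a Fermat witness: 1081 is composite.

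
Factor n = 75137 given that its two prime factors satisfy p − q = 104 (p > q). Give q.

Since p = q + 104, we have 75137 = q(q + 104), so q² + 104q − 75137 = 0.
Discriminant: 104² + 4·75137 = 10816 + 300548 = 311364; √311364 = 558.
q = (−104 + 558)/2 = 227, and p = q + 104 = 331.
Check: 227 · 331 = 75137.

227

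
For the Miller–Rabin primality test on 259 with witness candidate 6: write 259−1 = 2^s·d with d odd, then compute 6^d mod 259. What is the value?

259 − 1 = 258 = 2^1 · 129, so d = 129.
6^1 ≡ 6 (mod 259)
6^2 ≡ 6^2 = 36 ≡ 36 (mod 259)
6^4 ≡ 36^2 = 1296 ≡ 1 (mod 259)
6^8 ≡ 1^2 = 1 ≡ 1 (mod 259)
6^16 ≡ 1^2 = 1 ≡ 1 (mod 259)
6^32 ≡ 1^2 = 1 ≡ 1 (mod 259)
6^64 ≡ 1^2 = 1 ≡ 1 (mod 259)
6^128 ≡ 1^2 = 1 ≡ 1 (mod 259)
129 = 128 + 1 in binary powers of 2.
So 6^129 ≡ 1 · 6 ≡ 6 (mod 259).
Squaring chain: 6; never reaches −1, so base 6 is a Miller–Rabin witness that 259 is composite.

6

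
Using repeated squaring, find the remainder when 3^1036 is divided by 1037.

3^1 ≡ 3 (mod 1037)
3^2 ≡ 3^2 = 9 ≡ 9 (mod 1037)
3^4 ≡ 9^2 = 81 ≡ 81 (mod 1037)
3^8 ≡ 81^2 = 6561 ≡ 339 (mod 1037)
3^16 ≡ 339^2 = 114921 ≡ 851 (mod 1037)
3^32 ≡ 851^2 = 724201 ≡ 375 (mod 1037)
3^64 ≡ 375^2 = 140625 ≡ 630 (mod 1037)
3^128 ≡ 630^2 = 396900 ≡ 766 (mod 1037)
3^256 ≡ 766^2 = 586756 ≡ 851 (mod 1037)
3^512 ≡ 851^2 = 724201 ≡ 375 (mod 1037)
3^1024 ≡ 375^2 = 140625 ≡ 630 (mod 1037)
1036 = 1024 + 8 + 4 in binary powers of 2.
So 3^1036 ≡ 630 · 339 · 81 ≡ 973 (mod 1037).
Since 973 ≠ 1, base 3 is a Fermat witness: 1037 is composite.

973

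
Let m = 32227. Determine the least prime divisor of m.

32227 is odd.
Digit sum 16, not divisible by 3.
Ends in 7: not divisible by 5.
7: 32227 = 7·4603 + 6
11: 32227 = 11·2929 + 8
13: 32227 = 13·2479

13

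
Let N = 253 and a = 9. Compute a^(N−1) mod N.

202

9^1 ≡ 9 (mod 253)
9^2 ≡ 9^2 = 81 ≡ 81 (mod 253)
9^4 ≡ 81^2 = 6561 ≡ 236 (mod 253)
9^8 ≡ 236^2 = 55696 ≡ 36 (mod 253)
9^16 ≡ 36^2 = 1296 ≡ 31 (mod 253)
9^32 ≡ 31^2 = 961 ≡ 202 (mod 253)
9^64 ≡ 202^2 = 40804 ≡ 71 (mod 253)
9^128 ≡ 71^2 = 5041 ≡ 234 (mod 253)
252 = 128 + 64 + 32 + 16 + 8 + 4 in binary powers of 2.
So 9^252 ≡ 234 · 71 · 202 · 31 · 36 · 236 ≡ 202 (mod 253).
Since 202 ≠ 1, base 9 is a Fermat witness: 253 is composite.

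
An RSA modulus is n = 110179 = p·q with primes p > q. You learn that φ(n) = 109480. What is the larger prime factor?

461

φ(n) = (p−1)(q−1) = n − (p+q) + 1, so p + q = 110179 − 109480 + 1 = 700.
p and q are the roots of t² − 700t + 110179 = 0.
Discriminant: 700² − 4·110179 = 490000 − 440716 = 49284; √49284 = 222.
q = (700 − 222)/2 = 239, p = (700 + 222)/2 = 461.
Check: 239 · 461 = 110179.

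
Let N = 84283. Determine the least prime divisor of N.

89

84283 is odd.
Digit sum 25, not divisible by 3.
Ends in 3: not divisible by 5.
7: 84283 = 7·12040 + 3
11: 84283 = 11·7662 + 1
13: 84283 = 13·6483 + 4
17: 84283 = 17·4957 + 14
19: 84283 = 19·4435 + 18
23: 84283 = 23·3664 + 11
29: 84283 = 29·2906 + 9
31: 84283 = 31·2718 + 25
37: 84283 = 37·2277 + 34
41: 84283 = 41·2055 + 28
43: 84283 = 43·1960 + 3
47: 84283 = 47·1793 + 12
53: 84283 = 53·1590 + 13
59: 84283 = 59·1428 + 31
61: 84283 = 61·1381 + 42
67: 84283 = 67·1257 + 64
71: 84283 = 71·1187 + 6
73: 84283 = 73·1154 + 41
79: 84283 = 79·1066 + 69
83: 84283 = 83·1015 + 38
89: 84283 = 89·947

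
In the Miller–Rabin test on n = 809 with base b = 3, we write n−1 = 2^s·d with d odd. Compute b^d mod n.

809 − 1 = 808 = 2^3 · 101, so d = 101.
3^1 ≡ 3 (mod 809)
3^2 ≡ 3^2 = 9 ≡ 9 (mod 809)
3^4 ≡ 9^2 = 81 ≡ 81 (mod 809)
3^8 ≡ 81^2 = 6561 ≡ 89 (mod 809)
3^16 ≡ 89^2 = 7921 ≡ 640 (mod 809)
3^32 ≡ 640^2 = 409600 ≡ 246 (mod 809)
3^64 ≡ 246^2 = 60516 ≡ 650 (mod 809)
101 = 64 + 32 + 4 + 1 in binary powers of 2.
So 3^101 ≡ 650 · 246 · 81 · 3 ≡ 239 (mod 809).
Squaring chain: 239 → 491 → 808; reaches −1, so base 3 does not prove 809 composite.

239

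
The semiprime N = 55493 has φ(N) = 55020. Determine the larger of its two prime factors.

263

φ(n) = (p−1)(q−1) = n − (p+q) + 1, so p + q = 55493 − 55020 + 1 = 474.
p and q are the roots of t² − 474t + 55493 = 0.
Discriminant: 474² − 4·55493 = 224676 − 221972 = 2704; √2704 = 52.
q = (474 − 52)/2 = 211, p = (474 + 52)/2 = 263.
Check: 211 · 263 = 55493.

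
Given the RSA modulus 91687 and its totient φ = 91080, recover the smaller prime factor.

277

φ(n) = (p−1)(q−1) = n − (p+q) + 1, so p + q = 91687 − 91080 + 1 = 608.
p and q are the roots of t² − 608t + 91687 = 0.
Discriminant: 608² − 4·91687 = 369664 − 366748 = 2916; √2916 = 54.
q = (608 − 54)/2 = 277, p = (608 + 54)/2 = 331.
Check: 277 · 331 = 91687.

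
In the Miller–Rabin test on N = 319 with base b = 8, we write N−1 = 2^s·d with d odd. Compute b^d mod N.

319 − 1 = 318 = 2^1 · 159, so d = 159.
8^1 ≡ 8 (mod 319)
8^2 ≡ 8^2 = 64 ≡ 64 (mod 319)
8^4 ≡ 64^2 = 4096 ≡ 268 (mod 319)
8^8 ≡ 268^2 = 71824 ≡ 49 (mod 319)
8^16 ≡ 49^2 = 2401 ≡ 168 (mod 319)
8^32 ≡ 168^2 = 28224 ≡ 152 (mod 319)
8^64 ≡ 152^2 = 23104 ≡ 136 (mod 319)
8^128 ≡ 136^2 = 18496 ≡ 313 (mod 319)
159 = 128 + 16 + 8 + 4 + 2 + 1 in binary powers of 2.
So 8^159 ≡ 313 · 168 · 49 · 268 · 64 · 8 ≡ 205 (mod 319).
Squaring chain: 205; never reaches −1, so base 8 is a Miller–Rabin witness that 319 is composite.

205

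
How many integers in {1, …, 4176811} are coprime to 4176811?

Factor: 4176811 = 139 · 151 · 199.
φ(4176811) = (139−1) · (151−1) · (199−1) = 138 · 150 · 198 = 4098600.

4098600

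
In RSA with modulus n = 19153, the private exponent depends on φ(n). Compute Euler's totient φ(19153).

Factor: 19153 = 107 · 179.
φ(19153) = (107−1) · (179−1) = 106 · 178 = 18868.

18868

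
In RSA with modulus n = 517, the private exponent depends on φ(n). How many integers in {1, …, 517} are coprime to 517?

Factor: 517 = 11 · 47.
φ(517) = (11−1) · (47−1) = 10 · 46 = 460.

460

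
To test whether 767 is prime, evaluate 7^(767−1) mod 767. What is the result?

7^1 ≡ 7 (mod 767)
7^2 ≡ 7^2 = 49 ≡ 49 (mod 767)
7^4 ≡ 49^2 = 2401 ≡ 100 (mod 767)
7^8 ≡ 100^2 = 10000 ≡ 29 (mod 767)
7^16 ≡ 29^2 = 841 ≡ 74 (mod 767)
7^32 ≡ 74^2 = 5476 ≡ 107 (mod 767)
7^64 ≡ 107^2 = 11449 ≡ 711 (mod 767)
7^128 ≡ 711^2 = 505521 ≡ 68 (mod 767)
7^256 ≡ 68^2 = 4624 ≡ 22 (mod 767)
7^512 ≡ 22^2 = 484 ≡ 484 (mod 767)
766 = 512 + 128 + 64 + 32 + 16 + 8 + 4 + 2 in binary powers of 2.
So 7^766 ≡ 484 · 68 · 711 · 107 · 74 · 29 · 100 · 49 ≡ 186 (mod 767).
Since 186 ≠ 1, base 7 is a Fermat witness: 767 is composite.

186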